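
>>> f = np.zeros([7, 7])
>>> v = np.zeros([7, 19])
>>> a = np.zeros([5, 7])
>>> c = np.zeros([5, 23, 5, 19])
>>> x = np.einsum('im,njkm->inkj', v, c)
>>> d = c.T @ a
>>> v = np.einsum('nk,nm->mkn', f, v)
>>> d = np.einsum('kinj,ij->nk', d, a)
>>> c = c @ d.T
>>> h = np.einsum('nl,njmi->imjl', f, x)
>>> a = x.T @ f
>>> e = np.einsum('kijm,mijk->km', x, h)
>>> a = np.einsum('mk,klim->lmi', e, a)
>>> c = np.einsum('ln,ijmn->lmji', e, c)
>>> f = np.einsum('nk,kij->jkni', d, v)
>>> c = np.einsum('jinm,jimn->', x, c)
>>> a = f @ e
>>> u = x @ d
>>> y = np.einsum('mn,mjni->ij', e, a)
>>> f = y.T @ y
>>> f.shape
(19, 19)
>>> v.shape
(19, 7, 7)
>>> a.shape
(7, 19, 23, 23)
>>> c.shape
()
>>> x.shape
(7, 5, 5, 23)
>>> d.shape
(23, 19)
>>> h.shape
(23, 5, 5, 7)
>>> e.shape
(7, 23)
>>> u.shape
(7, 5, 5, 19)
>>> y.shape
(23, 19)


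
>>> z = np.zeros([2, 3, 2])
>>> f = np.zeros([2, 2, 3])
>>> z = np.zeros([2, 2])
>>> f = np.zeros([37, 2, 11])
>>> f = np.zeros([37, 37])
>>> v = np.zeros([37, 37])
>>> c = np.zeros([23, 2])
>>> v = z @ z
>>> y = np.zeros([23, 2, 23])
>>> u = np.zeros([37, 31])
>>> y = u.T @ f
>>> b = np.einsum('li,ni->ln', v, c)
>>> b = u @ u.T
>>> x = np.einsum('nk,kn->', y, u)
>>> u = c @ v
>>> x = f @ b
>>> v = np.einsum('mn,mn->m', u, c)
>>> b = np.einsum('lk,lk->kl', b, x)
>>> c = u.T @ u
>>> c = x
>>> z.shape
(2, 2)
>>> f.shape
(37, 37)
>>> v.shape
(23,)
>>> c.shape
(37, 37)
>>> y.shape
(31, 37)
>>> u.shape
(23, 2)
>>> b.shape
(37, 37)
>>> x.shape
(37, 37)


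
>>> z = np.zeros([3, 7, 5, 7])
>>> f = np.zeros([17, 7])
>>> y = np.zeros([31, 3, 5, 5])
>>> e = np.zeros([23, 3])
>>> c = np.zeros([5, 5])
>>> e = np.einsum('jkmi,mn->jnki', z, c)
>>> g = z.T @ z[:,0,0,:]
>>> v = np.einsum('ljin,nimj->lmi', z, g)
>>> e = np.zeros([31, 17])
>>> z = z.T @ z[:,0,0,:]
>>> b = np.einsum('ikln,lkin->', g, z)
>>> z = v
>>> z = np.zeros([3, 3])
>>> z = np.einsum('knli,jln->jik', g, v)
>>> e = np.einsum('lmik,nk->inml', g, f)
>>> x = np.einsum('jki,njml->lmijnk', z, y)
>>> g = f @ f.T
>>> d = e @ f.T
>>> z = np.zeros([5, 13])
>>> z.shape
(5, 13)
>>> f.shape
(17, 7)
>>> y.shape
(31, 3, 5, 5)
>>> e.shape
(7, 17, 5, 7)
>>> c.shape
(5, 5)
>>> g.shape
(17, 17)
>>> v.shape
(3, 7, 5)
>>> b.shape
()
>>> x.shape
(5, 5, 7, 3, 31, 7)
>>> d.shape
(7, 17, 5, 17)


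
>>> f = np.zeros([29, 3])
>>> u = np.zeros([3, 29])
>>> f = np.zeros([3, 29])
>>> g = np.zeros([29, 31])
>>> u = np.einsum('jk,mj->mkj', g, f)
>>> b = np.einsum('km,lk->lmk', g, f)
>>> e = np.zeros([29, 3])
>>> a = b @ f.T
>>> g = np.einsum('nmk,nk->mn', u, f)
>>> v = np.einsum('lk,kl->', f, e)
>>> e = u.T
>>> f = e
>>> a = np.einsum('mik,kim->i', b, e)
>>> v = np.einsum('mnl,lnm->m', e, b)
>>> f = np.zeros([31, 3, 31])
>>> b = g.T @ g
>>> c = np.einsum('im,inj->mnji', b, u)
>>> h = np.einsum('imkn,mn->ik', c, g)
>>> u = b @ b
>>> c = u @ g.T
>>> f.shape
(31, 3, 31)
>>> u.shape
(3, 3)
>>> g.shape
(31, 3)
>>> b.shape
(3, 3)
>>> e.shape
(29, 31, 3)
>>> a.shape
(31,)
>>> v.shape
(29,)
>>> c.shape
(3, 31)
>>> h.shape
(3, 29)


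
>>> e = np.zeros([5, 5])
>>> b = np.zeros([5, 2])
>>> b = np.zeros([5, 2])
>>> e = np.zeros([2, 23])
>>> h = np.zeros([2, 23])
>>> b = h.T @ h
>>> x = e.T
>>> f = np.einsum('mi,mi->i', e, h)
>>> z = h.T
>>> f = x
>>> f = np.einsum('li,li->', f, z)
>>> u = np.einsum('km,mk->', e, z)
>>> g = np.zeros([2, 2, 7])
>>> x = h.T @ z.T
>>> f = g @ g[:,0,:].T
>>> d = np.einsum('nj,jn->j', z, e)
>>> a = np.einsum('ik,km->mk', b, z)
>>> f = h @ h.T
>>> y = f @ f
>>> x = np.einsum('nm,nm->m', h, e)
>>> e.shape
(2, 23)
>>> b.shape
(23, 23)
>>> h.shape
(2, 23)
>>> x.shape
(23,)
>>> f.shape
(2, 2)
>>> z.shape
(23, 2)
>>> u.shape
()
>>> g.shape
(2, 2, 7)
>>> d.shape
(2,)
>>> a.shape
(2, 23)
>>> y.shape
(2, 2)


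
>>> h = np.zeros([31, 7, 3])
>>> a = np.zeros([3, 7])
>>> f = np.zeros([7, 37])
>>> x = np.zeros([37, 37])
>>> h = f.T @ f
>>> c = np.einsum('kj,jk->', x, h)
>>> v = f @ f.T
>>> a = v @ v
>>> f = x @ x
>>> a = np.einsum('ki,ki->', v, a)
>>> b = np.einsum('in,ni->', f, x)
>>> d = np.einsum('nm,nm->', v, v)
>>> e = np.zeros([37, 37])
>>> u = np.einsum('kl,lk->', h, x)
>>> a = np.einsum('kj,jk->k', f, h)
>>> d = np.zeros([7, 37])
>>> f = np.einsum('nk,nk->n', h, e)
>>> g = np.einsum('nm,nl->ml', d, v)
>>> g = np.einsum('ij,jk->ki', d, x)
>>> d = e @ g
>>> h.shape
(37, 37)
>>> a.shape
(37,)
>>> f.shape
(37,)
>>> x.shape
(37, 37)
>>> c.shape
()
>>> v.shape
(7, 7)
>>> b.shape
()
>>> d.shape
(37, 7)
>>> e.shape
(37, 37)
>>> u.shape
()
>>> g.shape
(37, 7)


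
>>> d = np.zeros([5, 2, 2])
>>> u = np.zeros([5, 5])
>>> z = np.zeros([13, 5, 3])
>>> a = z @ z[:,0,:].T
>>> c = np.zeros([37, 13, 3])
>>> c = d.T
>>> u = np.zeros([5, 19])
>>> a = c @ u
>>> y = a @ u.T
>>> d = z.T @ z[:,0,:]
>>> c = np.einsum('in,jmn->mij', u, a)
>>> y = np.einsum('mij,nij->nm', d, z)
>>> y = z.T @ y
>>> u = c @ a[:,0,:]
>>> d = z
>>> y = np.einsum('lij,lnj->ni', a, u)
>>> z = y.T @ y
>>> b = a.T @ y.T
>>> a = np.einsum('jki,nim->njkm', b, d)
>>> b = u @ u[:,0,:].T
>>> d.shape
(13, 5, 3)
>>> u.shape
(2, 5, 19)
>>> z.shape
(2, 2)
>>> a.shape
(13, 19, 2, 3)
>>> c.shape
(2, 5, 2)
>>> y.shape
(5, 2)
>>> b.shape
(2, 5, 2)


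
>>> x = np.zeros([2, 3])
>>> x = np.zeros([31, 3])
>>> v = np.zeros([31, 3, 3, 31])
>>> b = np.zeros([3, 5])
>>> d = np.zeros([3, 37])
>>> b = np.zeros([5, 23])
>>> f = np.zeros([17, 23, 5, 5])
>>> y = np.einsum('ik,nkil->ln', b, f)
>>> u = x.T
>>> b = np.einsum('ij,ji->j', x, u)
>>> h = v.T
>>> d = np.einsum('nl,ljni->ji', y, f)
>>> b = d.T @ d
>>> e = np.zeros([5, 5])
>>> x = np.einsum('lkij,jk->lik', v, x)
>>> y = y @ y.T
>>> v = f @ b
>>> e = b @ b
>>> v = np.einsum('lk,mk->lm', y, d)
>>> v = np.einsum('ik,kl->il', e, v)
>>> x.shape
(31, 3, 3)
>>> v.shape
(5, 23)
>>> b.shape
(5, 5)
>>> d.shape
(23, 5)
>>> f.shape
(17, 23, 5, 5)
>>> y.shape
(5, 5)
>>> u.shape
(3, 31)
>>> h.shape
(31, 3, 3, 31)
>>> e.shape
(5, 5)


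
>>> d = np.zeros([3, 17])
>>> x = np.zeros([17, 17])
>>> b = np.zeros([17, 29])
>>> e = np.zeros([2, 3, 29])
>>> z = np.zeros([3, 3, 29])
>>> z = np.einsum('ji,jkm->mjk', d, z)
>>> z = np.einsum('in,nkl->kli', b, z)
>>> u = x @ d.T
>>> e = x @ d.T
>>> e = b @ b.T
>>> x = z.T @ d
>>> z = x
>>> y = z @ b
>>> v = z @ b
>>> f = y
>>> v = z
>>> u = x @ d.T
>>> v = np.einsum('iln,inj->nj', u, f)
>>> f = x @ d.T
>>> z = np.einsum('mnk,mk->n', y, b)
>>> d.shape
(3, 17)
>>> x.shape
(17, 3, 17)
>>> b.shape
(17, 29)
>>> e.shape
(17, 17)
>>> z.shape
(3,)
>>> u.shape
(17, 3, 3)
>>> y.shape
(17, 3, 29)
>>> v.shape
(3, 29)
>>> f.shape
(17, 3, 3)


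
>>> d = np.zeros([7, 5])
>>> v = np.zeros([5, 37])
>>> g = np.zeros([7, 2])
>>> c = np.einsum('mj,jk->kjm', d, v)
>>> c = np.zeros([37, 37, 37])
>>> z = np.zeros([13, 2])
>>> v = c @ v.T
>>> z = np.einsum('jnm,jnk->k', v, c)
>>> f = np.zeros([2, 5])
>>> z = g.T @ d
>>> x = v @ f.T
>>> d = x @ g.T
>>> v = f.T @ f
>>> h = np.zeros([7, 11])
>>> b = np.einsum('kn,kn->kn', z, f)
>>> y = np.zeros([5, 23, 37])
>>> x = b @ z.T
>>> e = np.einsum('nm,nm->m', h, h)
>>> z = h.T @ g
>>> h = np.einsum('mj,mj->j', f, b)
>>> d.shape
(37, 37, 7)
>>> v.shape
(5, 5)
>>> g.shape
(7, 2)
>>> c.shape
(37, 37, 37)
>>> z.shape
(11, 2)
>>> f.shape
(2, 5)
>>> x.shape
(2, 2)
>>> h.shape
(5,)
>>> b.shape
(2, 5)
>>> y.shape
(5, 23, 37)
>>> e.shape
(11,)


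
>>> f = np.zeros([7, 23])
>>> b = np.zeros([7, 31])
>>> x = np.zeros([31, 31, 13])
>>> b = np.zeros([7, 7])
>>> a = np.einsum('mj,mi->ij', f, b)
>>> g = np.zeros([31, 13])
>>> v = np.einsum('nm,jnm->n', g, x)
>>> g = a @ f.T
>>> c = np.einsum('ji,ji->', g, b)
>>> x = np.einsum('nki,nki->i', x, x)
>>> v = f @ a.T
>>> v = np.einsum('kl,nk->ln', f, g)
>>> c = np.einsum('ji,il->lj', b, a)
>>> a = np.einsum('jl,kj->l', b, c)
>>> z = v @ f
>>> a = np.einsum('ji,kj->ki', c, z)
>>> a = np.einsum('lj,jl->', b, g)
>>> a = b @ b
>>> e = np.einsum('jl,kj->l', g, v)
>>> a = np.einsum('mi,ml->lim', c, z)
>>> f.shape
(7, 23)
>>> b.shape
(7, 7)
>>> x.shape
(13,)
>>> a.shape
(23, 7, 23)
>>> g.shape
(7, 7)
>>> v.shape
(23, 7)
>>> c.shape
(23, 7)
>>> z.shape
(23, 23)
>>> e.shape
(7,)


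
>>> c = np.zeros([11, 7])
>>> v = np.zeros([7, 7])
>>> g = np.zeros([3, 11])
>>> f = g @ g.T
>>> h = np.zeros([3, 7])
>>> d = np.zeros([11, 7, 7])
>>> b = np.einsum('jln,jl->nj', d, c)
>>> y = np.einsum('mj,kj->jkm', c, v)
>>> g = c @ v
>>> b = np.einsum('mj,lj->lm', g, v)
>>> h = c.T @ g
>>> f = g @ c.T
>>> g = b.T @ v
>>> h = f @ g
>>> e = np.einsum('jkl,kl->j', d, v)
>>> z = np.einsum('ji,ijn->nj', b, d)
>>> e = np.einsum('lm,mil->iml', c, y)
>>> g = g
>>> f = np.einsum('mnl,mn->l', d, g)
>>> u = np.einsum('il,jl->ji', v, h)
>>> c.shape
(11, 7)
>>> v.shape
(7, 7)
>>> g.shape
(11, 7)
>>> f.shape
(7,)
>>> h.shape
(11, 7)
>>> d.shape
(11, 7, 7)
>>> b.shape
(7, 11)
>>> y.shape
(7, 7, 11)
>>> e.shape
(7, 7, 11)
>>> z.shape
(7, 7)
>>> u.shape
(11, 7)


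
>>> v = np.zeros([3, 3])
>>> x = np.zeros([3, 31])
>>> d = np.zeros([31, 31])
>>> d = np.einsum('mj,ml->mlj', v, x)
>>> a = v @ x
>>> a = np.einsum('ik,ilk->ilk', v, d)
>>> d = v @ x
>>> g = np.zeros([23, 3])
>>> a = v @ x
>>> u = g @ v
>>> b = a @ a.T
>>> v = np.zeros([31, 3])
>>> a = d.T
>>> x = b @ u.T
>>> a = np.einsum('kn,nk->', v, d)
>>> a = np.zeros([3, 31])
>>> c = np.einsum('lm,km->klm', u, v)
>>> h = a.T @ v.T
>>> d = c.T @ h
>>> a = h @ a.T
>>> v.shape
(31, 3)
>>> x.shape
(3, 23)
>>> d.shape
(3, 23, 31)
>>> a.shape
(31, 3)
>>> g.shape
(23, 3)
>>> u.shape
(23, 3)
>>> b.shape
(3, 3)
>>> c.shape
(31, 23, 3)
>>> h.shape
(31, 31)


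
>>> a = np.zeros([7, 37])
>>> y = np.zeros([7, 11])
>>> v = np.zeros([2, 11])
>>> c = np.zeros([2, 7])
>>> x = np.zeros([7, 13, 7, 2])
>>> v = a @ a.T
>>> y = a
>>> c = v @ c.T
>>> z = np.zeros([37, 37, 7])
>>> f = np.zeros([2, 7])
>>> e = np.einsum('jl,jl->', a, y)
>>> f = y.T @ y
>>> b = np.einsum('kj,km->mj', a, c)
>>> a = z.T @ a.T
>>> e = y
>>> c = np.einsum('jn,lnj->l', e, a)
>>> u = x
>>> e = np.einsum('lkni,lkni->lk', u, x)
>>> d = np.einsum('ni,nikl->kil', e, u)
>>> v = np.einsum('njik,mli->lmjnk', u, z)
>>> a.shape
(7, 37, 7)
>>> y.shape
(7, 37)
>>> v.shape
(37, 37, 13, 7, 2)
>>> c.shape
(7,)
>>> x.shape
(7, 13, 7, 2)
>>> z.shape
(37, 37, 7)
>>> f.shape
(37, 37)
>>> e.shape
(7, 13)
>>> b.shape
(2, 37)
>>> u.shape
(7, 13, 7, 2)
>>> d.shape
(7, 13, 2)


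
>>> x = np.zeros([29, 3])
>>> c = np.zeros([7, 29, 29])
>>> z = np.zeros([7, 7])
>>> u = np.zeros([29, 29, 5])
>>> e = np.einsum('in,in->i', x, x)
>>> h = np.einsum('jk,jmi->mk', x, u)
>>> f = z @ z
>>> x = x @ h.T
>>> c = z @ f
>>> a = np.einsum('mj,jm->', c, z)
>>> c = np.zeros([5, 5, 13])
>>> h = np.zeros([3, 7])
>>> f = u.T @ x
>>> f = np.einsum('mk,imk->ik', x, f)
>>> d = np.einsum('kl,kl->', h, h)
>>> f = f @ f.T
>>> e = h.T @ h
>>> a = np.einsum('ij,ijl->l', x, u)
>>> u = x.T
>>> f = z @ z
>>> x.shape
(29, 29)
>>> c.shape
(5, 5, 13)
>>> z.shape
(7, 7)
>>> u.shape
(29, 29)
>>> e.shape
(7, 7)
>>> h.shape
(3, 7)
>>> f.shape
(7, 7)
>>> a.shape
(5,)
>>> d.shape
()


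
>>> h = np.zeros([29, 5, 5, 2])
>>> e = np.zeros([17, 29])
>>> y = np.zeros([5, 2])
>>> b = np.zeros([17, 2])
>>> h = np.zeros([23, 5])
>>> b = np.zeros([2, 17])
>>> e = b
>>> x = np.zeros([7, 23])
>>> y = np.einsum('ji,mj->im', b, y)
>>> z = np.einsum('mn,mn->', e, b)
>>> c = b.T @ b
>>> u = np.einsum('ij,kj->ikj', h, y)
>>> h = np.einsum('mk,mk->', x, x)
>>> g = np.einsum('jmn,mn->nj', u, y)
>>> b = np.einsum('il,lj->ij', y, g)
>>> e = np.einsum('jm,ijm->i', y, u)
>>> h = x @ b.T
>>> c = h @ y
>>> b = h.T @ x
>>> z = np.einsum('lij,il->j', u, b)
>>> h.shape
(7, 17)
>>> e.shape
(23,)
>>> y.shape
(17, 5)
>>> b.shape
(17, 23)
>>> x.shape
(7, 23)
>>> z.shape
(5,)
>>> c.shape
(7, 5)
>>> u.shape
(23, 17, 5)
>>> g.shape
(5, 23)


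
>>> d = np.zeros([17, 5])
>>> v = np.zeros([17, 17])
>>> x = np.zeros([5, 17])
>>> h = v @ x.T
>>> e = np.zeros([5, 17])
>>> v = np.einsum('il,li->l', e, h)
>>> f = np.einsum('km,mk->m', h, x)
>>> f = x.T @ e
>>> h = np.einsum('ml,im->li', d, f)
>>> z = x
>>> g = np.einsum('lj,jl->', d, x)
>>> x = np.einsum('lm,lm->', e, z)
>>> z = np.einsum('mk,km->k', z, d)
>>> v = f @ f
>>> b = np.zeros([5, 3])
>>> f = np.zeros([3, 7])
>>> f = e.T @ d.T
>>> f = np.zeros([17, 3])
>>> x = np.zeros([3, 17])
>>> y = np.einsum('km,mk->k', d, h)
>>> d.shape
(17, 5)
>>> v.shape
(17, 17)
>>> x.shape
(3, 17)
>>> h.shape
(5, 17)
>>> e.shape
(5, 17)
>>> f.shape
(17, 3)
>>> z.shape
(17,)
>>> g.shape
()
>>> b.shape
(5, 3)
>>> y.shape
(17,)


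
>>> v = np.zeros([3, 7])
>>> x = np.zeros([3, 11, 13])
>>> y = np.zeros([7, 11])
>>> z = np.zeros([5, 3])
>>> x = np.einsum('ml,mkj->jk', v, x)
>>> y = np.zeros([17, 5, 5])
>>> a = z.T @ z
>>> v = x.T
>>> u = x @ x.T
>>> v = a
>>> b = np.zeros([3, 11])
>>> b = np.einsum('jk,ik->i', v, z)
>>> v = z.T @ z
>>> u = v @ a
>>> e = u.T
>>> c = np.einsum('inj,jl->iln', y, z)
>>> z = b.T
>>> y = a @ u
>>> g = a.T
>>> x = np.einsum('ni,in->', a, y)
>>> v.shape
(3, 3)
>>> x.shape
()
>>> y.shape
(3, 3)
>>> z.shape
(5,)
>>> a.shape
(3, 3)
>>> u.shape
(3, 3)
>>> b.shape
(5,)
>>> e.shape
(3, 3)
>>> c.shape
(17, 3, 5)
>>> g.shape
(3, 3)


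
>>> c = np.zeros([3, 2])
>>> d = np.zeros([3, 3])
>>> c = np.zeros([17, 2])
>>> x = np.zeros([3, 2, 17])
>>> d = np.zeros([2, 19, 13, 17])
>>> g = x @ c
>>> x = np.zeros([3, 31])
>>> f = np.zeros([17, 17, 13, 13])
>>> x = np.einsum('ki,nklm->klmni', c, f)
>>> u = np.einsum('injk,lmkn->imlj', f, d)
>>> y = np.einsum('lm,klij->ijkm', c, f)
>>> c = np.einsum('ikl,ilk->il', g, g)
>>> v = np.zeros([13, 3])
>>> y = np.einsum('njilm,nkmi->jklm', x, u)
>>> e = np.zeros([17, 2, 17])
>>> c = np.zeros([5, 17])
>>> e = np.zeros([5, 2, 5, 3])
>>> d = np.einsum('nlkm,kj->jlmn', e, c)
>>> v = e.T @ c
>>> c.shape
(5, 17)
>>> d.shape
(17, 2, 3, 5)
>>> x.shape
(17, 13, 13, 17, 2)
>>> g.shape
(3, 2, 2)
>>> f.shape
(17, 17, 13, 13)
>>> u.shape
(17, 19, 2, 13)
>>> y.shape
(13, 19, 17, 2)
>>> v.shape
(3, 5, 2, 17)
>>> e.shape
(5, 2, 5, 3)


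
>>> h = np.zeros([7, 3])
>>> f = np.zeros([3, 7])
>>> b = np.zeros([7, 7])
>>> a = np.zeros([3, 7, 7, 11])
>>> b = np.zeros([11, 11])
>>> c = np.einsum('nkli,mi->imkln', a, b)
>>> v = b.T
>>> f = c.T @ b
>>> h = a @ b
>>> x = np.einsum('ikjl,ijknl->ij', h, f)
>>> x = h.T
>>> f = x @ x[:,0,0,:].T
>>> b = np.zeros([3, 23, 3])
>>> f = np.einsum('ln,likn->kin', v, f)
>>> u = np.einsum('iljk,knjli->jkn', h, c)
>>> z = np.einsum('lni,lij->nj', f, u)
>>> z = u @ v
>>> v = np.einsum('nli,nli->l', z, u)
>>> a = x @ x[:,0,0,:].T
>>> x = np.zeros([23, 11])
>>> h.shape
(3, 7, 7, 11)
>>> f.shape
(7, 7, 11)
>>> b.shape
(3, 23, 3)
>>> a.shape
(11, 7, 7, 11)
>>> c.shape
(11, 11, 7, 7, 3)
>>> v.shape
(11,)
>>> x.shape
(23, 11)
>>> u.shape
(7, 11, 11)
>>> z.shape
(7, 11, 11)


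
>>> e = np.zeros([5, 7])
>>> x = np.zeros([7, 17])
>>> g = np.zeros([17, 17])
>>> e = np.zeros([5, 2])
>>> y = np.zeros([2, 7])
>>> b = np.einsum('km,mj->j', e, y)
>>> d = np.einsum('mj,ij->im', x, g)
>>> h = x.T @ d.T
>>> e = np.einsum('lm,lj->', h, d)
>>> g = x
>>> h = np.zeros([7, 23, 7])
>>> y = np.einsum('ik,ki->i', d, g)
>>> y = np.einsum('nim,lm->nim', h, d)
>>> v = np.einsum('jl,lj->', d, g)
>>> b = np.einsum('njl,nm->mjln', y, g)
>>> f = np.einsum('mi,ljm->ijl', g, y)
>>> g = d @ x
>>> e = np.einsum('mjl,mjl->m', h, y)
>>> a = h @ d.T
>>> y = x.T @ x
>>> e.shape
(7,)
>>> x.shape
(7, 17)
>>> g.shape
(17, 17)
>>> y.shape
(17, 17)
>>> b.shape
(17, 23, 7, 7)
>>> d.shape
(17, 7)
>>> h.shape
(7, 23, 7)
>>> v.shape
()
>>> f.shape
(17, 23, 7)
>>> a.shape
(7, 23, 17)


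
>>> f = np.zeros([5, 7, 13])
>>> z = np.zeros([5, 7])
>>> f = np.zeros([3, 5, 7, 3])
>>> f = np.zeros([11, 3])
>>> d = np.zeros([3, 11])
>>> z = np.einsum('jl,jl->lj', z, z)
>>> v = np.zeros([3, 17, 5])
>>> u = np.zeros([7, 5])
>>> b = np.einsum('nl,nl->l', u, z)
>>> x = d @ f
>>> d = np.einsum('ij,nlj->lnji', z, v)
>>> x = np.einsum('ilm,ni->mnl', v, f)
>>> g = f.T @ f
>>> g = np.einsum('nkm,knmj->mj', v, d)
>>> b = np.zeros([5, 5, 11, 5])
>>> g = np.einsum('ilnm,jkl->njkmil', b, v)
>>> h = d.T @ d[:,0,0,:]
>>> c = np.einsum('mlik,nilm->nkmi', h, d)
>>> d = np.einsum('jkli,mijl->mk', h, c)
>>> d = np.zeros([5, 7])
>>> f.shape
(11, 3)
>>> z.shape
(7, 5)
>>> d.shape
(5, 7)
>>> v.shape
(3, 17, 5)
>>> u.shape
(7, 5)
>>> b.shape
(5, 5, 11, 5)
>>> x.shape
(5, 11, 17)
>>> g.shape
(11, 3, 17, 5, 5, 5)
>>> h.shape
(7, 5, 3, 7)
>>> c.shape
(17, 7, 7, 3)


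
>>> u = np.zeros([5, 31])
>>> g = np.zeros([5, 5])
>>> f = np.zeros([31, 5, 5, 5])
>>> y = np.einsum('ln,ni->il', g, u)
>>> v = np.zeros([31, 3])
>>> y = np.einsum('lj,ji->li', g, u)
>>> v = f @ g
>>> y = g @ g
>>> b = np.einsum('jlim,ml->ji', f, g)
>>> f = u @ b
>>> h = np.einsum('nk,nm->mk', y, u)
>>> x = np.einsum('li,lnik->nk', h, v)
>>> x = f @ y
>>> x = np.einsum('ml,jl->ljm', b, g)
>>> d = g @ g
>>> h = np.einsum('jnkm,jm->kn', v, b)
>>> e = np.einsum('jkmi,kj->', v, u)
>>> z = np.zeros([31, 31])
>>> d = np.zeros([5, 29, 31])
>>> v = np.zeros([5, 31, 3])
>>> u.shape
(5, 31)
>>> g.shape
(5, 5)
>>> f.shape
(5, 5)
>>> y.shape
(5, 5)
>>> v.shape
(5, 31, 3)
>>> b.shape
(31, 5)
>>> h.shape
(5, 5)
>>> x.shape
(5, 5, 31)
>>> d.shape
(5, 29, 31)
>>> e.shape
()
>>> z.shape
(31, 31)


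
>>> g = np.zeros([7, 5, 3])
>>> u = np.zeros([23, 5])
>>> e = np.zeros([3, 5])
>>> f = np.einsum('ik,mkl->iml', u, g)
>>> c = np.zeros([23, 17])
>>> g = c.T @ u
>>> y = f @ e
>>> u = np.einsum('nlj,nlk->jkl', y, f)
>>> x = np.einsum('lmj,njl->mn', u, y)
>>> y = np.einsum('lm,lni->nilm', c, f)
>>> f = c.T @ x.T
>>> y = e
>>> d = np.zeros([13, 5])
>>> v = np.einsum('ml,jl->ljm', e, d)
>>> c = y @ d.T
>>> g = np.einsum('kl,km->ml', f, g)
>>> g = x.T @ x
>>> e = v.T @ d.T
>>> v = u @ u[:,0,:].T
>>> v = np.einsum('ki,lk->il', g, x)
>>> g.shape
(23, 23)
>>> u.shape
(5, 3, 7)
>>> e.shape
(3, 13, 13)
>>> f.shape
(17, 3)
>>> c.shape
(3, 13)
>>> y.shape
(3, 5)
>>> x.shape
(3, 23)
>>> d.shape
(13, 5)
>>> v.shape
(23, 3)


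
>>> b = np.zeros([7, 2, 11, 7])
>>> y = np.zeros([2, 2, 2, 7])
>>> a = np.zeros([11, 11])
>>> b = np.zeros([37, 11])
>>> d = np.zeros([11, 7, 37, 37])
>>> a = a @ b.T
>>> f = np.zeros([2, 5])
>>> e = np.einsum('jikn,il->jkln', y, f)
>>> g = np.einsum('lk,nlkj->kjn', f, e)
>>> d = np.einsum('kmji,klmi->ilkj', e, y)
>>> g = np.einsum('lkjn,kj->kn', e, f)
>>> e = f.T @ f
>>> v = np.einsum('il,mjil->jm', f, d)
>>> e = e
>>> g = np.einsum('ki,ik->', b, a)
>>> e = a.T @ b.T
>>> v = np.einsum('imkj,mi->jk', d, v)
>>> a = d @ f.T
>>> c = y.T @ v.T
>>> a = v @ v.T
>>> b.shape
(37, 11)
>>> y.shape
(2, 2, 2, 7)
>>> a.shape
(5, 5)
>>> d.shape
(7, 2, 2, 5)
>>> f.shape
(2, 5)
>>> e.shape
(37, 37)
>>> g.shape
()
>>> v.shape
(5, 2)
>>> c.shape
(7, 2, 2, 5)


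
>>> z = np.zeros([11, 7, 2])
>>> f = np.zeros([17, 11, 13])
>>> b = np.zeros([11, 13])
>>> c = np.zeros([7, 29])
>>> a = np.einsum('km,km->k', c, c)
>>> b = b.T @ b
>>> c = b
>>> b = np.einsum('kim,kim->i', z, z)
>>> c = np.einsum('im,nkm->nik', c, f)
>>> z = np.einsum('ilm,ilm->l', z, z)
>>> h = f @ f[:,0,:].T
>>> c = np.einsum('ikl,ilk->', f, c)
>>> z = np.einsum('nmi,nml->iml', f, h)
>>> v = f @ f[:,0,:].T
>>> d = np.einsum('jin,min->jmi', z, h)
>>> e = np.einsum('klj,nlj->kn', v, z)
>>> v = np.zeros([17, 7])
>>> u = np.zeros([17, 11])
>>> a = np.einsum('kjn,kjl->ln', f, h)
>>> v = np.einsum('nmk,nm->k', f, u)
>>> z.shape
(13, 11, 17)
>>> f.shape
(17, 11, 13)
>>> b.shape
(7,)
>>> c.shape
()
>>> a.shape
(17, 13)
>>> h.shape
(17, 11, 17)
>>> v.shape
(13,)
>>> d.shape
(13, 17, 11)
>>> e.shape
(17, 13)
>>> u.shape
(17, 11)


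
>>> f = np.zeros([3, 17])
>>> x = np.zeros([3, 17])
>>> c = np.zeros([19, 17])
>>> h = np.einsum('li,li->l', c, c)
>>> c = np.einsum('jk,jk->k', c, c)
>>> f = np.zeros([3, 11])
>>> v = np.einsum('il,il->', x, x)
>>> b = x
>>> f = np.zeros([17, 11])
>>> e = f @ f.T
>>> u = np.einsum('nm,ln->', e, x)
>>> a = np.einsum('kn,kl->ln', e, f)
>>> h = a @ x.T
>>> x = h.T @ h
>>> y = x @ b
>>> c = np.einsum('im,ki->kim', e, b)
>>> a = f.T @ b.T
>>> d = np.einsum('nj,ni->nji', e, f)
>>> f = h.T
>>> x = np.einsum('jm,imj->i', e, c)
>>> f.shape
(3, 11)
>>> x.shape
(3,)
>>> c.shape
(3, 17, 17)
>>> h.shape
(11, 3)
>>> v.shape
()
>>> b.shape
(3, 17)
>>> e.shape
(17, 17)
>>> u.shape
()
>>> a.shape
(11, 3)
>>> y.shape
(3, 17)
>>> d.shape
(17, 17, 11)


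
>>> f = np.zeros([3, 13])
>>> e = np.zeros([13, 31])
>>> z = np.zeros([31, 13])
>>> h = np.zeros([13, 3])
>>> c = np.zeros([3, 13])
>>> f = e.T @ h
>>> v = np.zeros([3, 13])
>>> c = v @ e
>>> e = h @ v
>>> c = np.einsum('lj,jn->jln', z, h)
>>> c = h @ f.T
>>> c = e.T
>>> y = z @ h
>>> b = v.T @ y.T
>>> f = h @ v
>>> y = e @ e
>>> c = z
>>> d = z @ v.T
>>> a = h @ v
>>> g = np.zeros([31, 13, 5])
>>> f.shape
(13, 13)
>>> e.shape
(13, 13)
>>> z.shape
(31, 13)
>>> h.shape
(13, 3)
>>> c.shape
(31, 13)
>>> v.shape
(3, 13)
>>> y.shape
(13, 13)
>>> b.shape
(13, 31)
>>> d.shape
(31, 3)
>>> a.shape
(13, 13)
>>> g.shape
(31, 13, 5)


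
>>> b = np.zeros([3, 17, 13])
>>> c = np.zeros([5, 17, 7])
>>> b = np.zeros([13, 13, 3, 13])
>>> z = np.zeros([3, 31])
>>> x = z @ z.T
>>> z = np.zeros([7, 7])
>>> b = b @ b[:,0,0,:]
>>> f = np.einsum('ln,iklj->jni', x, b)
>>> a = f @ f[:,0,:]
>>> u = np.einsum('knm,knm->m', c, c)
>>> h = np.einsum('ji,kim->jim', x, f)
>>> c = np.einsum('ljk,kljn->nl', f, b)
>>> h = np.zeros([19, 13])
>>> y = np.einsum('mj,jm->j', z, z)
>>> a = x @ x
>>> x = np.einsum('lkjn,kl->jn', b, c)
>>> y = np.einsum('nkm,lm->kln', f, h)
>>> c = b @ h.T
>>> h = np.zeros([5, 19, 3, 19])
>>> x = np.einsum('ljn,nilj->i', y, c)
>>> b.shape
(13, 13, 3, 13)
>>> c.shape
(13, 13, 3, 19)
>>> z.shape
(7, 7)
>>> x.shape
(13,)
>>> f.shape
(13, 3, 13)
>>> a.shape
(3, 3)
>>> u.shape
(7,)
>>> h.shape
(5, 19, 3, 19)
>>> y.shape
(3, 19, 13)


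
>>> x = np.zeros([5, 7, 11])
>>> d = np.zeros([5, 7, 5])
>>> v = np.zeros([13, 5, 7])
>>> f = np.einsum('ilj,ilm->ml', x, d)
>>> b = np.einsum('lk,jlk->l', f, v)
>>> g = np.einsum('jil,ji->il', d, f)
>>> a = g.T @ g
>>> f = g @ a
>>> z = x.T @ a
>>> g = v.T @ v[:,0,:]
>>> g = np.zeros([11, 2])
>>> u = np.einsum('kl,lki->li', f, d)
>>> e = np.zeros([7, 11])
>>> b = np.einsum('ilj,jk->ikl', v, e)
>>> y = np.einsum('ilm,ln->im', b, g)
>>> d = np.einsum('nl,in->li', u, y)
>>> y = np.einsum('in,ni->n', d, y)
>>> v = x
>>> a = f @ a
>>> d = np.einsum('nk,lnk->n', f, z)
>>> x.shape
(5, 7, 11)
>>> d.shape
(7,)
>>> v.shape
(5, 7, 11)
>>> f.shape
(7, 5)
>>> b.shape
(13, 11, 5)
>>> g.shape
(11, 2)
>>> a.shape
(7, 5)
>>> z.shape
(11, 7, 5)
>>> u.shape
(5, 5)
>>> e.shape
(7, 11)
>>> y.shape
(13,)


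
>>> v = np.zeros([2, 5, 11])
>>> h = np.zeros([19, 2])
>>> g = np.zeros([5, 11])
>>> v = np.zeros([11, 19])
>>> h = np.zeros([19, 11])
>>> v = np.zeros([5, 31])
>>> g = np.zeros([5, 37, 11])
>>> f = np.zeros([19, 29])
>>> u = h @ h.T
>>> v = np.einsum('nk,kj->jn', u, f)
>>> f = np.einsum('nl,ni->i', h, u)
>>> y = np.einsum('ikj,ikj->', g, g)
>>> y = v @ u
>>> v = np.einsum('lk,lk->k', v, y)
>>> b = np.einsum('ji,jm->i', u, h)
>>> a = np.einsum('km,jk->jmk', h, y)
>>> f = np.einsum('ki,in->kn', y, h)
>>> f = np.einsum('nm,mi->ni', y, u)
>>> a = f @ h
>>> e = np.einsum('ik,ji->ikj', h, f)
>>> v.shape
(19,)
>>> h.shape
(19, 11)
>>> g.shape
(5, 37, 11)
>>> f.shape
(29, 19)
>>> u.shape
(19, 19)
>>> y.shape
(29, 19)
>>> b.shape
(19,)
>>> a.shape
(29, 11)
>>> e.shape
(19, 11, 29)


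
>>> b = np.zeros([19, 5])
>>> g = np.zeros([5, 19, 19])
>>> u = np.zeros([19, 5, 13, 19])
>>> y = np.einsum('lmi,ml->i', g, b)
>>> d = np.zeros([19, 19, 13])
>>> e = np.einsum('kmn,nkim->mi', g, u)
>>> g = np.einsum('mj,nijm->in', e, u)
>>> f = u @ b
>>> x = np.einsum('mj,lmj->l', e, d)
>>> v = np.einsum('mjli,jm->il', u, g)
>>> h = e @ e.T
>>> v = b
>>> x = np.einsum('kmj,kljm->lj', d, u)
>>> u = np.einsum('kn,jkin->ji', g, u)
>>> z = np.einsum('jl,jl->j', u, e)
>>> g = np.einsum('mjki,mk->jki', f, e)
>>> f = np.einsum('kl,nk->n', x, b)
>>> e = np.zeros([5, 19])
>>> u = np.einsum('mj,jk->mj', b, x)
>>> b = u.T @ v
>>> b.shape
(5, 5)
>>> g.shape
(5, 13, 5)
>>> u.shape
(19, 5)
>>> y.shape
(19,)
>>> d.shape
(19, 19, 13)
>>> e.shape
(5, 19)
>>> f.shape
(19,)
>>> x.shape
(5, 13)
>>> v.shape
(19, 5)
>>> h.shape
(19, 19)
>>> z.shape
(19,)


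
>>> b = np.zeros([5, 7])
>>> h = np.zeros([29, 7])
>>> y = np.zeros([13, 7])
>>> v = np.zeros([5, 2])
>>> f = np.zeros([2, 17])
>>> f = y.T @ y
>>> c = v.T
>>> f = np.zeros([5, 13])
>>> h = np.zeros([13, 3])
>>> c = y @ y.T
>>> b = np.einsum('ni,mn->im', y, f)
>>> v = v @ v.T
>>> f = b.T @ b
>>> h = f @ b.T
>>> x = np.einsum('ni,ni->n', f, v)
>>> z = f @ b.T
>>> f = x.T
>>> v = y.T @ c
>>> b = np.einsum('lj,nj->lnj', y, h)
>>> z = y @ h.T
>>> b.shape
(13, 5, 7)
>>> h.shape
(5, 7)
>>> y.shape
(13, 7)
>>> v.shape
(7, 13)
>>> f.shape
(5,)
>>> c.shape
(13, 13)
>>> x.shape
(5,)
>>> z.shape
(13, 5)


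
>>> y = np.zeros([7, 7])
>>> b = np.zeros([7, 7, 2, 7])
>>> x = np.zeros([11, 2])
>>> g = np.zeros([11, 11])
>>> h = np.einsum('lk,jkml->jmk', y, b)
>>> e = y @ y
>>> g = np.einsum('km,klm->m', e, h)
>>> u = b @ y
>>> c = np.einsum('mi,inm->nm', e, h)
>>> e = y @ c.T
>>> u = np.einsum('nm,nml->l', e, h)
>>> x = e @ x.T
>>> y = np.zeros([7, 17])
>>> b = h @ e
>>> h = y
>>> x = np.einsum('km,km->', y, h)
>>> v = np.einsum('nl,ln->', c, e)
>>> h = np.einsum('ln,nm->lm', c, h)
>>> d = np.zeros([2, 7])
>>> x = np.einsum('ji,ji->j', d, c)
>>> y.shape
(7, 17)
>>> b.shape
(7, 2, 2)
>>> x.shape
(2,)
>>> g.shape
(7,)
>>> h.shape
(2, 17)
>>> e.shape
(7, 2)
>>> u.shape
(7,)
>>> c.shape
(2, 7)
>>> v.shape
()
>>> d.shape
(2, 7)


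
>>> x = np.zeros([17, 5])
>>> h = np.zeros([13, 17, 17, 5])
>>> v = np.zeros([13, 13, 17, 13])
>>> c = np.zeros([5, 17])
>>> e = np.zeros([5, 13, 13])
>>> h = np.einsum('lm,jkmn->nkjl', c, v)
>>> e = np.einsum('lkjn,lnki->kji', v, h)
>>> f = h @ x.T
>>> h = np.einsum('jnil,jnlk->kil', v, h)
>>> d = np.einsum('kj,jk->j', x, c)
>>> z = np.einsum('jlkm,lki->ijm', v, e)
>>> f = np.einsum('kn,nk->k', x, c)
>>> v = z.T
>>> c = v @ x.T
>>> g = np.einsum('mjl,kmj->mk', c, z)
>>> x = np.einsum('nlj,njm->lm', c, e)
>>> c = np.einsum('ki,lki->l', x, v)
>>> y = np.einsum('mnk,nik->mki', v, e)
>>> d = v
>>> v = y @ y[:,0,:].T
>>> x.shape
(13, 5)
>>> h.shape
(5, 17, 13)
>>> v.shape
(13, 5, 13)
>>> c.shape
(13,)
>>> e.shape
(13, 17, 5)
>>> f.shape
(17,)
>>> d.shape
(13, 13, 5)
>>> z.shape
(5, 13, 13)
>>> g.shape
(13, 5)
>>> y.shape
(13, 5, 17)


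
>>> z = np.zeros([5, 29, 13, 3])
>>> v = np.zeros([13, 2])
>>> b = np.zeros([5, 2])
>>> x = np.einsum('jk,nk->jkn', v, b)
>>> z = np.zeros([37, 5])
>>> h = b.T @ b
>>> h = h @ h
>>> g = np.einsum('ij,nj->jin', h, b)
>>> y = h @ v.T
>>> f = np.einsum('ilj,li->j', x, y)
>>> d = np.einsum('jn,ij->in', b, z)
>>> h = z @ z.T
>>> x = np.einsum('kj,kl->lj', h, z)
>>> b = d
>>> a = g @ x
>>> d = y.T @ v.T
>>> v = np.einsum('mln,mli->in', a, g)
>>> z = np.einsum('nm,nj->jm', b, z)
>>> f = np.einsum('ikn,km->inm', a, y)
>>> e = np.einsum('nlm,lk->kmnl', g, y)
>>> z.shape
(5, 2)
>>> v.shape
(5, 37)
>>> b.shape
(37, 2)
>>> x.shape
(5, 37)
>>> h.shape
(37, 37)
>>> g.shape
(2, 2, 5)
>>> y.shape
(2, 13)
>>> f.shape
(2, 37, 13)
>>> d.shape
(13, 13)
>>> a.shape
(2, 2, 37)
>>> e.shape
(13, 5, 2, 2)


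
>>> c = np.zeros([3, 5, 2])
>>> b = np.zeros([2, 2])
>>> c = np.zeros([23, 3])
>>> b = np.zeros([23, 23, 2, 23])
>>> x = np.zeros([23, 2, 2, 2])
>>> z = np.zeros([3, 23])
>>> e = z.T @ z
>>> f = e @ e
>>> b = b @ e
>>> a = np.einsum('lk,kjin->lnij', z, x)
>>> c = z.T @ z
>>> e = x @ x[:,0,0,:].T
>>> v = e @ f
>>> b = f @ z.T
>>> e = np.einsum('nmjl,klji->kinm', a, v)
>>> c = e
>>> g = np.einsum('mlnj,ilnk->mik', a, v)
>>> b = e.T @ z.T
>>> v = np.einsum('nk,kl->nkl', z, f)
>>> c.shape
(23, 23, 3, 2)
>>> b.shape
(2, 3, 23, 3)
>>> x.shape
(23, 2, 2, 2)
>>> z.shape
(3, 23)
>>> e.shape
(23, 23, 3, 2)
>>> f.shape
(23, 23)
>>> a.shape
(3, 2, 2, 2)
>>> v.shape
(3, 23, 23)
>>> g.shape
(3, 23, 23)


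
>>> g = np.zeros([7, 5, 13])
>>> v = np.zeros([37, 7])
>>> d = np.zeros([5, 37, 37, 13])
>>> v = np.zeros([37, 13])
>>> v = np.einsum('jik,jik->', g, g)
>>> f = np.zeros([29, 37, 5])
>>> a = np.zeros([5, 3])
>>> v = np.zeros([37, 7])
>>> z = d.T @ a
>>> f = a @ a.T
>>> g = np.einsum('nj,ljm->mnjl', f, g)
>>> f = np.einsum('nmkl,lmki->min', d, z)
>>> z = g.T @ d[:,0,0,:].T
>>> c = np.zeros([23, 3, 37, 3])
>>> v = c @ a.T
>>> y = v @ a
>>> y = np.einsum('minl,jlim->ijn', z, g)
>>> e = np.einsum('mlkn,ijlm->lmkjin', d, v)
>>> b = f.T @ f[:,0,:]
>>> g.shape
(13, 5, 5, 7)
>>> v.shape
(23, 3, 37, 5)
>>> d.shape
(5, 37, 37, 13)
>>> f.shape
(37, 3, 5)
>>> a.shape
(5, 3)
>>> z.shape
(7, 5, 5, 5)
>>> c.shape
(23, 3, 37, 3)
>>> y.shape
(5, 13, 5)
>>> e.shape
(37, 5, 37, 3, 23, 13)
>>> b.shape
(5, 3, 5)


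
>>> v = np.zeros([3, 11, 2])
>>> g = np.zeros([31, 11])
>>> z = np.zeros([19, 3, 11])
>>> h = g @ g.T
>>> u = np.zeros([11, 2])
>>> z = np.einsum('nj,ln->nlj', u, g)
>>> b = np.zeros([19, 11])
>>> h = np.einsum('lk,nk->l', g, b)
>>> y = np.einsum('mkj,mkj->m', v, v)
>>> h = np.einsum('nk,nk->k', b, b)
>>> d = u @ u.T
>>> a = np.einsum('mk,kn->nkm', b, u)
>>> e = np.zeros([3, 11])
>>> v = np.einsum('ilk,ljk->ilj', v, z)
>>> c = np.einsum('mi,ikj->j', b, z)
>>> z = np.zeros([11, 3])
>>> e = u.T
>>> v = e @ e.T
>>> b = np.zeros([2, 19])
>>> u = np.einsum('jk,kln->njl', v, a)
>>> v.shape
(2, 2)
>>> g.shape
(31, 11)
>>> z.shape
(11, 3)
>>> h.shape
(11,)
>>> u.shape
(19, 2, 11)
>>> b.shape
(2, 19)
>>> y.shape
(3,)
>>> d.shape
(11, 11)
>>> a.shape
(2, 11, 19)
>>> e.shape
(2, 11)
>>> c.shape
(2,)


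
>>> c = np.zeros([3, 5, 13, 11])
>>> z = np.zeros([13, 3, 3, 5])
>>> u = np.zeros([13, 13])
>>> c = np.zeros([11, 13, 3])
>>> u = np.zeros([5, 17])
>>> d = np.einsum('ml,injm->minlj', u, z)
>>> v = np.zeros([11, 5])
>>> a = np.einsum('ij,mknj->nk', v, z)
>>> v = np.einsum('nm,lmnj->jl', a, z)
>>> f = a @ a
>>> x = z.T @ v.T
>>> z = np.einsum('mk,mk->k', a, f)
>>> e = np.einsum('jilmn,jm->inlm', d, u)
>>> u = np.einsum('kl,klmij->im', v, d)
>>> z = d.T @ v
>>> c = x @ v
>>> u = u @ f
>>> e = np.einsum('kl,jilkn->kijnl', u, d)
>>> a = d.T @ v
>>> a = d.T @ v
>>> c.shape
(5, 3, 3, 13)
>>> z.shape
(3, 17, 3, 13, 13)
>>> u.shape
(17, 3)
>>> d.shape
(5, 13, 3, 17, 3)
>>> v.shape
(5, 13)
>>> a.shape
(3, 17, 3, 13, 13)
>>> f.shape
(3, 3)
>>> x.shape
(5, 3, 3, 5)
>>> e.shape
(17, 13, 5, 3, 3)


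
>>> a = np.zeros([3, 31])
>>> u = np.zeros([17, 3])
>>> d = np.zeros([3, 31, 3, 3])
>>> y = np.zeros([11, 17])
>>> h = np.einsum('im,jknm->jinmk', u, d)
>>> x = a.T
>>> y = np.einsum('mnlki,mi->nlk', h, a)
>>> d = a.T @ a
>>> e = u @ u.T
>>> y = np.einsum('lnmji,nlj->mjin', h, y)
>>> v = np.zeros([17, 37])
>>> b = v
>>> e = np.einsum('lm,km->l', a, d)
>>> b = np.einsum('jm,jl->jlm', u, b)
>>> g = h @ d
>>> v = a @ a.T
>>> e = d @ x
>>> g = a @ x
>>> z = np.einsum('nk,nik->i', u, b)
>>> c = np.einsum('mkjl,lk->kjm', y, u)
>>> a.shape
(3, 31)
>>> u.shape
(17, 3)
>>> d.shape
(31, 31)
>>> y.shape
(3, 3, 31, 17)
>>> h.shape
(3, 17, 3, 3, 31)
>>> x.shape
(31, 3)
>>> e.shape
(31, 3)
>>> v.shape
(3, 3)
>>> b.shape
(17, 37, 3)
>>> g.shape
(3, 3)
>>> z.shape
(37,)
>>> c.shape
(3, 31, 3)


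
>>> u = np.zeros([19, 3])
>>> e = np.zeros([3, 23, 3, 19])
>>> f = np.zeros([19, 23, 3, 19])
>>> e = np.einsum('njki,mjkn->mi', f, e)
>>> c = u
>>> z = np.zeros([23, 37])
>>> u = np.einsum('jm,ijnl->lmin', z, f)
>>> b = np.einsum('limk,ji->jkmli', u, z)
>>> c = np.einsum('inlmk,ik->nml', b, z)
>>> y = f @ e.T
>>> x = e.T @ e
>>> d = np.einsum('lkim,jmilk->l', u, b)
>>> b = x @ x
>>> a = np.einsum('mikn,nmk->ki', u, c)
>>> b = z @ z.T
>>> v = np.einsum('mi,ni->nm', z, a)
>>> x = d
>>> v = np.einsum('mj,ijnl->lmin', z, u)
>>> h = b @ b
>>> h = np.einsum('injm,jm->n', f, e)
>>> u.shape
(19, 37, 19, 3)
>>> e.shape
(3, 19)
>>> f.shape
(19, 23, 3, 19)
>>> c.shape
(3, 19, 19)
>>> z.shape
(23, 37)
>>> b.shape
(23, 23)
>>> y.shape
(19, 23, 3, 3)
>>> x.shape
(19,)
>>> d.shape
(19,)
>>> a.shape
(19, 37)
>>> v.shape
(3, 23, 19, 19)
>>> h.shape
(23,)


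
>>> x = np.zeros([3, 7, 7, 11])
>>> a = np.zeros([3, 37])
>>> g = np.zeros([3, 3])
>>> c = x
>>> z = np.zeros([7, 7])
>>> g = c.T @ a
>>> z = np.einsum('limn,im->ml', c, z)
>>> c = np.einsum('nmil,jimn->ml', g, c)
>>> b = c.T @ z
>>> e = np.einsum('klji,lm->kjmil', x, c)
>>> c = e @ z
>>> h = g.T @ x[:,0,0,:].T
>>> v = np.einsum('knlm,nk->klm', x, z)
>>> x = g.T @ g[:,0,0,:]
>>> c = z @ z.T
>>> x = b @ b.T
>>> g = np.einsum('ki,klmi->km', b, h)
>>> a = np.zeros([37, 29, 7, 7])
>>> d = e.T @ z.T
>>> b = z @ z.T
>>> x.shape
(37, 37)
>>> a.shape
(37, 29, 7, 7)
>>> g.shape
(37, 7)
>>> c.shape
(7, 7)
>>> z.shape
(7, 3)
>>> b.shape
(7, 7)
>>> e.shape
(3, 7, 37, 11, 7)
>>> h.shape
(37, 7, 7, 3)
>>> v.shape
(3, 7, 11)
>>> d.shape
(7, 11, 37, 7, 7)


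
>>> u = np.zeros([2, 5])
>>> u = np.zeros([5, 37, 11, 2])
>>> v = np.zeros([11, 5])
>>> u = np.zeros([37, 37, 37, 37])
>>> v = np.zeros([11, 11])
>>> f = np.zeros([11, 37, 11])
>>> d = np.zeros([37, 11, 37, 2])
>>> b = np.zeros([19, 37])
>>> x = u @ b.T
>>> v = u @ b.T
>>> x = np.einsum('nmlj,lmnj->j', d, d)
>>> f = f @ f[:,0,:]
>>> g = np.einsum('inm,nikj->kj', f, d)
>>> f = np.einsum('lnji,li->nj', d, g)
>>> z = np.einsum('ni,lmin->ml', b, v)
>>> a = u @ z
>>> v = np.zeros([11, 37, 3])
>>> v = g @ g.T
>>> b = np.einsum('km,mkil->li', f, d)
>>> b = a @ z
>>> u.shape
(37, 37, 37, 37)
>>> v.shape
(37, 37)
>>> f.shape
(11, 37)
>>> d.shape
(37, 11, 37, 2)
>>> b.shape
(37, 37, 37, 37)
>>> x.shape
(2,)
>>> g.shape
(37, 2)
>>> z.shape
(37, 37)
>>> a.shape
(37, 37, 37, 37)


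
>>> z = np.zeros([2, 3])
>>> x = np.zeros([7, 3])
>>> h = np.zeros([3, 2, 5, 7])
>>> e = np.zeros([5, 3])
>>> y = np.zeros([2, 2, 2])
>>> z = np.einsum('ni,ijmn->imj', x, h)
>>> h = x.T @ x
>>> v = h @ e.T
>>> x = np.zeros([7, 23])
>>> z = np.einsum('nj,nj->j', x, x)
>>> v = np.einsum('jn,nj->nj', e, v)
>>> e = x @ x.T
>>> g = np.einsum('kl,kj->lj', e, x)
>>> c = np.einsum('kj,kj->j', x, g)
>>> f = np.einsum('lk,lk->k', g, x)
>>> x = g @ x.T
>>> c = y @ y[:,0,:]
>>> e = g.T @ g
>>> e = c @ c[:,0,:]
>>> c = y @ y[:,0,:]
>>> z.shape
(23,)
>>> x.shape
(7, 7)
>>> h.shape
(3, 3)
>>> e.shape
(2, 2, 2)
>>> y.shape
(2, 2, 2)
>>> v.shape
(3, 5)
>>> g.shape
(7, 23)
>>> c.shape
(2, 2, 2)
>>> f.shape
(23,)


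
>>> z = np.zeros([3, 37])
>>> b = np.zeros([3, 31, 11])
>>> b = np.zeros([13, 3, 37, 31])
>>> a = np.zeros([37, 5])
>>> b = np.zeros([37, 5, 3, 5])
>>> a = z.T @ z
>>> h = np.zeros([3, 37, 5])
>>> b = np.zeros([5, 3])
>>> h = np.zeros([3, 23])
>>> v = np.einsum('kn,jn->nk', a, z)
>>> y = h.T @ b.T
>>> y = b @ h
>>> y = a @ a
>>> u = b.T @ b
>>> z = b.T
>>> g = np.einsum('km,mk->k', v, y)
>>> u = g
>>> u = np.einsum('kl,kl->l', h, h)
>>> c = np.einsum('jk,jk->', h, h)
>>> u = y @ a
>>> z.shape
(3, 5)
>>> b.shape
(5, 3)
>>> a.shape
(37, 37)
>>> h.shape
(3, 23)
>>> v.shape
(37, 37)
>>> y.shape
(37, 37)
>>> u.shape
(37, 37)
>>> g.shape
(37,)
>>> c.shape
()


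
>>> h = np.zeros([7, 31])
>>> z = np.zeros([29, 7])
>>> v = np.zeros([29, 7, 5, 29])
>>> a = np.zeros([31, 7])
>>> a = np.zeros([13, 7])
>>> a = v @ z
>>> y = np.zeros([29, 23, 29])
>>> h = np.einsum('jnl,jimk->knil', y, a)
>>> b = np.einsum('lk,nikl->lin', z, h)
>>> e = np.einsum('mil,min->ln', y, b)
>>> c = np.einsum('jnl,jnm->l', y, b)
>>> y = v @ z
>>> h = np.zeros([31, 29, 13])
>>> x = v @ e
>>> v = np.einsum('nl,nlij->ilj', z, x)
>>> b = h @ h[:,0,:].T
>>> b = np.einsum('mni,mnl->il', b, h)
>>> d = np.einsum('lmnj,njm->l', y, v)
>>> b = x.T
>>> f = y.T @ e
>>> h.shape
(31, 29, 13)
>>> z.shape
(29, 7)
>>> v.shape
(5, 7, 7)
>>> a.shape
(29, 7, 5, 7)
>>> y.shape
(29, 7, 5, 7)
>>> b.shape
(7, 5, 7, 29)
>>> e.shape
(29, 7)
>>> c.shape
(29,)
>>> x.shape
(29, 7, 5, 7)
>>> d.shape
(29,)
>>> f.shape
(7, 5, 7, 7)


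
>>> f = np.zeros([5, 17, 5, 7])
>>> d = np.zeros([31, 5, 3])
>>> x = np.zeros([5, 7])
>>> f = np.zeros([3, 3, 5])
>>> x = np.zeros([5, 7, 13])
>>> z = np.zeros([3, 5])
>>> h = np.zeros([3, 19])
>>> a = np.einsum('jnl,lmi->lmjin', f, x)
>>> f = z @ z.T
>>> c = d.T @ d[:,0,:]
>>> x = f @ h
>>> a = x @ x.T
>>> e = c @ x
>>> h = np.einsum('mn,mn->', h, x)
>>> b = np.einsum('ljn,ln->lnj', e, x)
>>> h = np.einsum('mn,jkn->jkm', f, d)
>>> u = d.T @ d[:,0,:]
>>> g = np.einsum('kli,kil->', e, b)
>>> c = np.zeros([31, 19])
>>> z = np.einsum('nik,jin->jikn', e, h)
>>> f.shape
(3, 3)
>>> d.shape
(31, 5, 3)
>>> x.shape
(3, 19)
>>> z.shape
(31, 5, 19, 3)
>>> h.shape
(31, 5, 3)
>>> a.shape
(3, 3)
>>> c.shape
(31, 19)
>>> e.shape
(3, 5, 19)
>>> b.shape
(3, 19, 5)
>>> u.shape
(3, 5, 3)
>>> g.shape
()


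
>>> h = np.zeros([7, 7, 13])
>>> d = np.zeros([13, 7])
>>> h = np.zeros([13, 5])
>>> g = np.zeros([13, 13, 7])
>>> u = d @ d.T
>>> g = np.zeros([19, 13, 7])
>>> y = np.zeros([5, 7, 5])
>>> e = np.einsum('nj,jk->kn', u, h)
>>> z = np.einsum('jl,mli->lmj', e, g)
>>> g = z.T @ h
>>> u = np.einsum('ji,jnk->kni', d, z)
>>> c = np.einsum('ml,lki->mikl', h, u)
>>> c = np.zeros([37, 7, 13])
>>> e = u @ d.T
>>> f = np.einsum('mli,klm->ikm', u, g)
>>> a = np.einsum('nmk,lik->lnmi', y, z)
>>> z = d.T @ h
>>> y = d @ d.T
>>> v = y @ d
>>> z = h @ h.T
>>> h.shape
(13, 5)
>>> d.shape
(13, 7)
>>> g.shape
(5, 19, 5)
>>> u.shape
(5, 19, 7)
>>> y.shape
(13, 13)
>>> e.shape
(5, 19, 13)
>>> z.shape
(13, 13)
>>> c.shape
(37, 7, 13)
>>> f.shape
(7, 5, 5)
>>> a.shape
(13, 5, 7, 19)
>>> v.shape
(13, 7)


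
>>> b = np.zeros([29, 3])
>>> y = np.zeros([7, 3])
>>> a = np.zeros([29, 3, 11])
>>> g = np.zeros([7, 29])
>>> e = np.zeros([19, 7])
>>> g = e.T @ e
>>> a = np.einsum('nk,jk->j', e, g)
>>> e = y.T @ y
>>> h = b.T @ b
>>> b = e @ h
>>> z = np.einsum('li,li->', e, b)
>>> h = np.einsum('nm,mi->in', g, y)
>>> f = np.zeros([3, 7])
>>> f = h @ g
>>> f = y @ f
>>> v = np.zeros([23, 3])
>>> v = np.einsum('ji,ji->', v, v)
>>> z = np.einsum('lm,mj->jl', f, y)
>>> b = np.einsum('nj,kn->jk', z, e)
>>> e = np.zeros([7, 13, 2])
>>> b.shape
(7, 3)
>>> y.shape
(7, 3)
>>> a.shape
(7,)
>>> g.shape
(7, 7)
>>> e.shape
(7, 13, 2)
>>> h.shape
(3, 7)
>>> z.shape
(3, 7)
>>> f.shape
(7, 7)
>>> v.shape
()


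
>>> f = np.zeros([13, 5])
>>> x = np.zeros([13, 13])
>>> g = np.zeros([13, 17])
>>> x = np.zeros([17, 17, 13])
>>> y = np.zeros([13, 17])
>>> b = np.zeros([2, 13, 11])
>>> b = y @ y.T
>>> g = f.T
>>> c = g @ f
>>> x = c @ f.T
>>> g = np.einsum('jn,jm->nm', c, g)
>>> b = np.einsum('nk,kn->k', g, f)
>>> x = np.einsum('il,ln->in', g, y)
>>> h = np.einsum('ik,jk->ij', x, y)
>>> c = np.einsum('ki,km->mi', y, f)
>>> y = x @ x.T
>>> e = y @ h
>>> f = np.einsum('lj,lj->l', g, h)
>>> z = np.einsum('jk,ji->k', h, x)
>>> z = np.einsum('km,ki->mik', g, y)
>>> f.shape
(5,)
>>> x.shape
(5, 17)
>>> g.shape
(5, 13)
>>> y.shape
(5, 5)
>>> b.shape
(13,)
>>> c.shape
(5, 17)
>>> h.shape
(5, 13)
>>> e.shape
(5, 13)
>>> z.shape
(13, 5, 5)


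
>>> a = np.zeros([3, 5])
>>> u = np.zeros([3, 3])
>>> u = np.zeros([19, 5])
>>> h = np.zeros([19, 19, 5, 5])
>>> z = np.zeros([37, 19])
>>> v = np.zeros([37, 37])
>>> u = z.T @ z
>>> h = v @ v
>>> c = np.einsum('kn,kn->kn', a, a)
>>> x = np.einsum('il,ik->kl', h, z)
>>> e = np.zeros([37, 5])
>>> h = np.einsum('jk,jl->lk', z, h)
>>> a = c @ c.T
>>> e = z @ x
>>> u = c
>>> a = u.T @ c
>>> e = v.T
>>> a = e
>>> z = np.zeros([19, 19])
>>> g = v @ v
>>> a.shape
(37, 37)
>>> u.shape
(3, 5)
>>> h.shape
(37, 19)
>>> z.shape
(19, 19)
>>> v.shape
(37, 37)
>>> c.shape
(3, 5)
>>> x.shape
(19, 37)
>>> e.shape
(37, 37)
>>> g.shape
(37, 37)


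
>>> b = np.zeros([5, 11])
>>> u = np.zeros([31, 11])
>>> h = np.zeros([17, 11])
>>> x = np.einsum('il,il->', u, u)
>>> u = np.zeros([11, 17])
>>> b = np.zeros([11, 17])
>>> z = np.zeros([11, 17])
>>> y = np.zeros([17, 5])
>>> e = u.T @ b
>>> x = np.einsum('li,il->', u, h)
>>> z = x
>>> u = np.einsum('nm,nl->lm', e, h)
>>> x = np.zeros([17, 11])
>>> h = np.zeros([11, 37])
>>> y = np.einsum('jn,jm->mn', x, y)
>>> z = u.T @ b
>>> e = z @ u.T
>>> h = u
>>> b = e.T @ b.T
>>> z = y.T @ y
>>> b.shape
(11, 11)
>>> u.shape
(11, 17)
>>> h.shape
(11, 17)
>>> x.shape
(17, 11)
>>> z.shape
(11, 11)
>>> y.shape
(5, 11)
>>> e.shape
(17, 11)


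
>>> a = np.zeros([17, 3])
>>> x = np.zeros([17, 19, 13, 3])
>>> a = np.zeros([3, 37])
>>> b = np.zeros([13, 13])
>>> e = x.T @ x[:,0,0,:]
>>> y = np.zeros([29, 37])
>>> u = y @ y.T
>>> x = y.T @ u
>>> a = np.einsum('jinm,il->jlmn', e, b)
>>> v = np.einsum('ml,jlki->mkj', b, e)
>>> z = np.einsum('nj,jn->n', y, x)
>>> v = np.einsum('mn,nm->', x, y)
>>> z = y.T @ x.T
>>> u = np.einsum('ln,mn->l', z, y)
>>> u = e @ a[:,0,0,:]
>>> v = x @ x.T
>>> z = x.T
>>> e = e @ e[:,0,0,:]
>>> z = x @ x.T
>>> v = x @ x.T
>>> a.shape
(3, 13, 3, 19)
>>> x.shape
(37, 29)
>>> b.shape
(13, 13)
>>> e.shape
(3, 13, 19, 3)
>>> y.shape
(29, 37)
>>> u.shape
(3, 13, 19, 19)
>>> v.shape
(37, 37)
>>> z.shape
(37, 37)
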